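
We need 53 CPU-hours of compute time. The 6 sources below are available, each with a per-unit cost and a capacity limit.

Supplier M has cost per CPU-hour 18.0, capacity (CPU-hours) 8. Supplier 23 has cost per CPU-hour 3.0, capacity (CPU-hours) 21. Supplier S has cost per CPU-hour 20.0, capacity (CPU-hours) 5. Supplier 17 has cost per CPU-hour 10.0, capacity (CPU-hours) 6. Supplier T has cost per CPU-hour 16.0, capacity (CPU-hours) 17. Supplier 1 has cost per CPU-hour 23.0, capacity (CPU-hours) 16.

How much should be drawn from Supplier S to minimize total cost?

1

Fill from the cheapest source first.
Take 21 from Supplier 23 at 3.0 ; need 32 more.
Supplier 17 (10.0): use full 6 ; 26 CPU-hours to go.
Supplier T at 16.0: take all 17 CPU-hours ; 9 still needed.
Supplier M (18.0): use full 8 ; 1 CPU-hours to go.
Supplier S at 20.0: take 1 of its 5 ; requirement met.
Supplier 1: unused.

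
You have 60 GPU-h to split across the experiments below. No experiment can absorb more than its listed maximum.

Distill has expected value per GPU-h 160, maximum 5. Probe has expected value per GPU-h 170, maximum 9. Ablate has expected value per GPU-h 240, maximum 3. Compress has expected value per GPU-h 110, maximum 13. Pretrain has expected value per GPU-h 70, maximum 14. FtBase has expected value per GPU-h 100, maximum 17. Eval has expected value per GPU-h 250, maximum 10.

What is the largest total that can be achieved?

Highest expected value per GPU-h first: Eval 250 > Ablate 240 > Probe 170 > Distill 160 > Compress 110 > FtBase 100 > Pretrain 70.
Eval: +10 to 10 (cap) → 50 left.
Give Ablate 3 to hit its cap of 3 → 47 left.
Probe: +9 to 9 (cap) → 38 left.
Distill: +5 to 5 (cap) → 33 left.
Give Compress 13 to hit its cap of 13 → 20 left.
Give FtBase 17 to hit its cap of 17 → 3 left.
Only 3 left; Pretrain takes them to reach 3.
Total = 160×5 + 170×9 + 240×3 + 110×13 + 70×3 + 100×17 + 250×10 = 8890.

8890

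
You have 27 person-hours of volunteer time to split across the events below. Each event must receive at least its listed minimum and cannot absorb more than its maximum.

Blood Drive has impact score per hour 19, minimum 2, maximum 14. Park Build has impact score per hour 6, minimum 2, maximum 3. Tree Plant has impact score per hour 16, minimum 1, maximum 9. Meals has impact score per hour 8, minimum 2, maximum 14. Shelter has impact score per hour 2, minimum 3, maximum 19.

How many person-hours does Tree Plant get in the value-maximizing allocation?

6

Meeting every minimum uses 2+2+1+2+3 = 10 person-hours, leaving 17.
Order the events by impact score per hour: Blood Drive 19 > Tree Plant 16 > Meals 8 > Park Build 6 > Shelter 2.
Blood Drive: +12 to 14 (cap) — 5 left.
Tree Plant has room for 8 more but only 5 remain, so it gets 6.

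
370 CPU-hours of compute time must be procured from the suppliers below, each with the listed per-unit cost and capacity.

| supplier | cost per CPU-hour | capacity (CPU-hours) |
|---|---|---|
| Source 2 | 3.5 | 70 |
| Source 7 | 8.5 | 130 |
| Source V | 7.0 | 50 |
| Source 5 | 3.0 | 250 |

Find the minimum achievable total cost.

Use suppliers in increasing cost order.
Source 5 (3.0): use full 250 ; 120 CPU-hours to go.
Source 2 at 3.5: take all 70 CPU-hours ; 50 still needed.
Take 50 from Source V at 7.0 ; need 0 more.
Source 7: unused.
Cost = 250×3.0 + 70×3.5 + 50×7.0 = 1345.

1345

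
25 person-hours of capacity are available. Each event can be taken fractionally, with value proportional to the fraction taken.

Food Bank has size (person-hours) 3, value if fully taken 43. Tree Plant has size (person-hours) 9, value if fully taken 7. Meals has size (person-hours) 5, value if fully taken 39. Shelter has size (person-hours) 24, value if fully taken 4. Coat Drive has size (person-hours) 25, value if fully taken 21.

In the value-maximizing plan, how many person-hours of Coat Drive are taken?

Sort by value density: Food Bank 43/3≈14.3, Meals 39/5≈7.8, Coat Drive 21/25≈0.84, Tree Plant 7/9≈0.778, Shelter 4/24≈0.167.
Food Bank: take in full, 3 person-hours for value 43 → 22 left.
Meals: take in full, 5 person-hours for value 39 → 17 left.
17 person-hours left: a 17/25 share of Coat Drive gives 21×17/25 = 14.28.

17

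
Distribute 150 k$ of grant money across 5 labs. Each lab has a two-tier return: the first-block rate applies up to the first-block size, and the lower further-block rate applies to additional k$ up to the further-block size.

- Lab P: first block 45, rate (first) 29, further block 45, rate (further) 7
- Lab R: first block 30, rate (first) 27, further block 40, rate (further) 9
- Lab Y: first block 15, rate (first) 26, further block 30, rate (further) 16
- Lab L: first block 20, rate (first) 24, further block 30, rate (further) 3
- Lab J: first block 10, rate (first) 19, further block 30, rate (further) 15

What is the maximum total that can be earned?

3655

Treat each block as its own option and order by rate: Lab P/first 29 > Lab R/first 27 > Lab Y/first 26 > Lab L/first 24 > Lab J/first 19 > Lab Y/second 16 > Lab J/second 15 > Lab R/second 9 > Lab P/second 7 > Lab L/second 3.
Fill Lab P first block (45 at 29) — 105 left.
Fill Lab R first block (30 at 27) — 75 left.
Fill Lab Y first block (15 at 26) — 60 left.
Lab L first at 24: fill all 20 — 40 left.
Lab J first at 19: fill all 10 — 30 left.
Lab Y second at 16: fill all 30 — 0 left.
Total = 29×45 + 27×30 + 26×15 + 24×20 + 19×10 + 16×30 = 3655.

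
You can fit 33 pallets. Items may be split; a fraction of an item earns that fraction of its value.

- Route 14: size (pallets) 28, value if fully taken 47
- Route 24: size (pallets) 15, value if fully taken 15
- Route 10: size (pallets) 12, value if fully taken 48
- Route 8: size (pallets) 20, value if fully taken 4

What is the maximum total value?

83.25

Rank by value-to-size ratio: Route 10 48/12≈4, Route 14 47/28≈1.68, Route 24 15/15≈1, Route 8 4/20≈0.2.
Route 10: take in full, 12 pallets for value 48 ; 21 left.
Fill the last 21 pallets with part of Route 14: 21/28 of it earns 35.25.
Total value = 83.25.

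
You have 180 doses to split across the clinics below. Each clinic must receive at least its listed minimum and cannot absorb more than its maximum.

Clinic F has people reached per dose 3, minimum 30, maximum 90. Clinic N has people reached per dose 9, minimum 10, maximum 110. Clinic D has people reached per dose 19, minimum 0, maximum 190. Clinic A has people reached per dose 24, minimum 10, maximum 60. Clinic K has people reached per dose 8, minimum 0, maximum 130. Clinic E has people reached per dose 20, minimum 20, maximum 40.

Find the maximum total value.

Meeting every minimum uses 30+10+0+10+0+20 = 70 doses, leaving 110.
Order the clinics by people reached per dose: Clinic A 24 > Clinic E 20 > Clinic D 19 > Clinic N 9 > Clinic K 8 > Clinic F 3.
Clinic A takes 50 more to reach its cap of 60 ; 60 left.
Clinic E: +20 to 40 (cap) ; 40 left.
Only 40 left; Clinic D takes them to reach 40.
Total = 3×30 + 9×10 + 19×40 + 24×60 + 20×40 = 3180.

3180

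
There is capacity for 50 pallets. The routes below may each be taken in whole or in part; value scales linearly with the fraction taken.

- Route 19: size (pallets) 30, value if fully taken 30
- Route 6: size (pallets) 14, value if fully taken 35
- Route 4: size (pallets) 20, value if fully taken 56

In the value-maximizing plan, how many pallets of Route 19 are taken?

16

Sort by value density: Route 4 56/20≈2.8, Route 6 35/14≈2.5, Route 19 30/30≈1.
Take all of Route 4 (20 pallets, value 56) ; 30 pallets left.
All 14 pallets of Route 6 fit (value 35) ; 16 remain.
Fill the last 16 pallets with part of Route 19: 16/30 of it earns 16.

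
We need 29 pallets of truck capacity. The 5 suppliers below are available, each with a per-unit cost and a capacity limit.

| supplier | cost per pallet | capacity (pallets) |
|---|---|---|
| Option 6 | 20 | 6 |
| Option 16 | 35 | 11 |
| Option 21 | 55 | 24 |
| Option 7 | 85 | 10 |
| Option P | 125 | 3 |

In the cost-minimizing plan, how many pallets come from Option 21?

12

Cheapest first:
Option 6 (20): use full 6 ; 23 pallets to go.
Take 11 from Option 16 at 35 ; need 12 more.
Option 21 (55): take the remaining 12 ; done.
Option 7, Option P: unused.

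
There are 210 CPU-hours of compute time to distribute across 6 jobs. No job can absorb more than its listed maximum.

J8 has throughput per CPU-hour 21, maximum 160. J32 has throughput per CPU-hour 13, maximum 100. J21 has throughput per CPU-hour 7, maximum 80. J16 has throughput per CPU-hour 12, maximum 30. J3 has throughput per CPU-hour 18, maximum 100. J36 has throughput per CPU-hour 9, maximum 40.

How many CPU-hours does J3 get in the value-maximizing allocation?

50

Rank by throughput per CPU-hour: J8 21 > J3 18 > J32 13 > J16 12 > J36 9 > J21 7.
Give J8 160 to hit its cap of 160 ; 50 left.
Only 50 left; J3 takes them to reach 50.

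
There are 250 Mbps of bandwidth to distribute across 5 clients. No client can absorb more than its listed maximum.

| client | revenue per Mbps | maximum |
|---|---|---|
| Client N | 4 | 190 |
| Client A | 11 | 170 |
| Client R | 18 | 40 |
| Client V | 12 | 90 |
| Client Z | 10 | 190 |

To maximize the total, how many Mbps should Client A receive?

Highest revenue per Mbps first: Client R 18 > Client V 12 > Client A 11 > Client Z 10 > Client N 4.
Give Client R 40 to hit its cap of 40 — 210 left.
Client V takes 90 to reach its cap of 90 — 120 left.
Only 120 left; Client A takes them to reach 120.

120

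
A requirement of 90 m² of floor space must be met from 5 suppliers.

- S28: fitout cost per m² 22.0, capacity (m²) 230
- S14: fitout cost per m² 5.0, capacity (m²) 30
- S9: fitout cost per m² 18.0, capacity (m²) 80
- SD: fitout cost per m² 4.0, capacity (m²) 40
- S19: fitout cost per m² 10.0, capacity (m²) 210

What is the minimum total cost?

Fill from the cheapest supplier first.
SD at 4.0: take all 40 m² ; 50 still needed.
Take 30 from S14 at 5.0 ; need 20 more.
S19 at 10.0: take 20 of its 210 ; requirement met.
S9, S28: unused.
Cost = 40×4.0 + 30×5.0 + 20×10.0 = 510.

510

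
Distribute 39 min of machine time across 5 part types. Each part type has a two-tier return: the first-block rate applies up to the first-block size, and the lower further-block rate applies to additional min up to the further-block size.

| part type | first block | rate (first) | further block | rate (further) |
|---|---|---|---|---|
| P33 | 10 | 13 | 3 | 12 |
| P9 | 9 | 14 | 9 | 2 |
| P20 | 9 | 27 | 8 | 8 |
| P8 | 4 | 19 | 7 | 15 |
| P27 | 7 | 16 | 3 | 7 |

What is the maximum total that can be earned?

Rank every tier by rate: P20/T1 27 > P8/T1 19 > P27/T1 16 > P8/T2 15 > P9/T1 14 > P33/T1 13 > P33/T2 12 > P20/T2 8 > P27/T2 7 > P9/T2 2.
P20/T1 (27): +9 — 30 left.
Fill P8 T1 block (4 at 19) — 26 left.
P27/T1 (16): +7 — 19 left.
Fill P8 T2 block (7 at 15) — 12 left.
Fill P9 T1 block (9 at 14) — 3 left.
P33/T1: +3 of 10 at 13; pool empty.
Total = 27×9 + 19×4 + 16×7 + 15×7 + 14×9 + 13×3 = 701.

701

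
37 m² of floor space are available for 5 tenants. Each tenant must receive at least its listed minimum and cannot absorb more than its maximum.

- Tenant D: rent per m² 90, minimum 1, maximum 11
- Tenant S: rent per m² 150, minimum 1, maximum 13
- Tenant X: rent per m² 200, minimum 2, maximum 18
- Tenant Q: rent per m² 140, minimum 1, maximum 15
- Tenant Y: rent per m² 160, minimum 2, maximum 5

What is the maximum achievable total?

Meeting every minimum uses 1+1+2+1+2 = 7 m², leaving 30.
Rank by rent per m²: Tenant X 200 > Tenant Y 160 > Tenant S 150 > Tenant Q 140 > Tenant D 90.
Tenant X: +16 to 18 (cap) → 14 left.
Give Tenant Y 3 more to hit its cap of 5 → 11 left.
Only 11 left; Tenant S takes them to reach 12.
Total = 90×1 + 150×12 + 200×18 + 140×1 + 160×5 = 6430.

6430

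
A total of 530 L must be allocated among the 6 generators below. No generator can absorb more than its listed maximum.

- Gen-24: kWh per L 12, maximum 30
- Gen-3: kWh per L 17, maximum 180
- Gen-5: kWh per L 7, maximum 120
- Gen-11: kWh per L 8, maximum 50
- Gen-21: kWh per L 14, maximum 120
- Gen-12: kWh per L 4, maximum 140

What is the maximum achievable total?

Highest kWh per L first: Gen-3 17 > Gen-21 14 > Gen-24 12 > Gen-11 8 > Gen-5 7 > Gen-12 4.
Gen-3 takes 180 to reach its cap of 180 → 350 left.
Gen-21: +120 to 120 (cap) → 230 left.
Gen-24: +30 to 30 (cap) → 200 left.
Gen-11 takes 50 to reach its cap of 50 → 150 left.
Give Gen-5 120 to hit its cap of 120 → 30 left.
Only 30 left; Gen-12 takes them to reach 30.
Total = 12×30 + 17×180 + 7×120 + 8×50 + 14×120 + 4×30 = 6460.

6460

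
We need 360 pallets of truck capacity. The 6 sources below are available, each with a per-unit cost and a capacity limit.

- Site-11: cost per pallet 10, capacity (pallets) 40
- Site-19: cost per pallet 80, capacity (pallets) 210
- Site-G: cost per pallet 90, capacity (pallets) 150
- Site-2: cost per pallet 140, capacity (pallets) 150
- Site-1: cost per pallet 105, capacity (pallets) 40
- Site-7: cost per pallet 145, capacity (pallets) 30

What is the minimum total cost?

27100

Fill from the cheapest source first.
Take 40 from Site-11 at 10 — need 320 more.
Take 210 from Site-19 at 80 — need 110 more.
Take 110 from Site-G at 90 to finish.
Site-1, Site-2, Site-7: unused.
Cost = 40×10 + 210×80 + 110×90 = 27100.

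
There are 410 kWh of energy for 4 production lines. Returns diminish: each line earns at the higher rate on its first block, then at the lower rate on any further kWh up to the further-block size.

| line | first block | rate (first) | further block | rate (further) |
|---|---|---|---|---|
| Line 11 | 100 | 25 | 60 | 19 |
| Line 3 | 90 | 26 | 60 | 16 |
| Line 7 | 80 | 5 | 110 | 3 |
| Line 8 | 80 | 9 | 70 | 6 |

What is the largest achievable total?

Rank every tier by rate: Line 3/first 26 > Line 11/first 25 > Line 11/second 19 > Line 3/second 16 > Line 8/first 9 > Line 8/second 6 > Line 7/first 5 > Line 7/second 3.
Line 3/first (26): +90 → 320 left.
Line 11/first (25): +100 → 220 left.
Fill Line 11 second block (60 at 19) → 160 left.
Line 3/second (16): +60 → 100 left.
Line 8/first (9): +80 → 20 left.
20 remain; put them into Line 8 second at 6.
Total = 26×90 + 25×100 + 19×60 + 16×60 + 9×80 + 6×20 = 7780.

7780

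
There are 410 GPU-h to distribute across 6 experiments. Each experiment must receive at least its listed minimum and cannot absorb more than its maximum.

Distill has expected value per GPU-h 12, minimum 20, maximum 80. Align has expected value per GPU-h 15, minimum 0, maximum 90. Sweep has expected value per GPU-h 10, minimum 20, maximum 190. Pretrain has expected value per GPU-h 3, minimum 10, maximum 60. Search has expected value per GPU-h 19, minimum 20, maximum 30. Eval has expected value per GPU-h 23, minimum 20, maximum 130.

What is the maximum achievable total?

Meeting every minimum uses 20+0+20+10+20+20 = 90 GPU-h, leaving 320.
Highest expected value per GPU-h first: Eval 23 > Search 19 > Align 15 > Distill 12 > Sweep 10 > Pretrain 3.
Give Eval 110 more to hit its cap of 130 → 210 left.
Search: +10 to 30 (cap) → 200 left.
Align takes 90 more to reach its cap of 90 → 110 left.
Distill: +60 to 80 (cap) → 50 left.
Sweep has room for 170 more but only 50 remain, so it gets 70.
Total = 12×80 + 15×90 + 10×70 + 3×10 + 19×30 + 23×130 = 6600.

6600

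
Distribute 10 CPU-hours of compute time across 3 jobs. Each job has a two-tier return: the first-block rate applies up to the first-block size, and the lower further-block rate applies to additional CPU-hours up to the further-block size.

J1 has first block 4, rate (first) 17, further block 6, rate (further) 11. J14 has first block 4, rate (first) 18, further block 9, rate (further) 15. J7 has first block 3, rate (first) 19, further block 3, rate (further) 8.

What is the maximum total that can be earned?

180

Order all 6 blocks by rate: J7/first 19 > J14/first 18 > J1/first 17 > J14/second 15 > J1/second 11 > J7/second 8.
J7/first (19): +3 ; 7 left.
J14 first at 18: fill all 4 ; 3 left.
J1/first: +3 of 4 at 17; pool empty.
Total = 19×3 + 18×4 + 17×3 = 180.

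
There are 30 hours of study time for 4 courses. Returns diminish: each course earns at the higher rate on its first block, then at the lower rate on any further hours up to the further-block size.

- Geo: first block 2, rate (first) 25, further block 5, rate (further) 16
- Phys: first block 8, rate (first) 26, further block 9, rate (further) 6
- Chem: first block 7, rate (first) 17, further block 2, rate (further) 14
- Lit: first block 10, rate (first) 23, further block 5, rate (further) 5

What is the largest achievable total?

655

Order all 8 blocks by rate: Phys/T1 26 > Geo/T1 25 > Lit/T1 23 > Chem/T1 17 > Geo/T2 16 > Chem/T2 14 > Phys/T2 6 > Lit/T2 5.
Phys/T1 (26): +8 — 22 left.
Geo T1 at 25: fill all 2 — 20 left.
Lit/T1 (23): +10 — 10 left.
Chem/T1 (17): +7 — 3 left.
Geo T2 at 16: only 3 left, fill 3.
Total = 26×8 + 25×2 + 23×10 + 17×7 + 16×3 = 655.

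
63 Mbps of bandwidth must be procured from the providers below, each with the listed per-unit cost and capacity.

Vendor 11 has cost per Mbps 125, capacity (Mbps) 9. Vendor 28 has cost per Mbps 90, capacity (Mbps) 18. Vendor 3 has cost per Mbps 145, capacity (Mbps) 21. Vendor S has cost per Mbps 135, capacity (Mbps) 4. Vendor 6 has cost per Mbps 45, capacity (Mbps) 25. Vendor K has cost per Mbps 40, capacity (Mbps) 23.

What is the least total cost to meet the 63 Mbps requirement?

Cheapest first:
Vendor K (40): use full 23 ; 40 Mbps to go.
Take 25 from Vendor 6 at 45 ; need 15 more.
Take 15 from Vendor 28 at 90 to finish.
Vendor 11, Vendor S, Vendor 3: unused.
Cost = 23×40 + 25×45 + 15×90 = 3395.

3395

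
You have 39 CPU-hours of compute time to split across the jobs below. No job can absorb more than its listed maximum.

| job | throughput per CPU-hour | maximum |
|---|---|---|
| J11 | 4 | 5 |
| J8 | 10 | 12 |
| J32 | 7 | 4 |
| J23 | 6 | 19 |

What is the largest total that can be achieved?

278

Order the jobs by throughput per CPU-hour: J8 10 > J32 7 > J23 6 > J11 4.
J8: +12 to 12 (cap) ; 27 left.
J32: +4 to 4 (cap) ; 23 left.
Give J23 19 to hit its cap of 19 ; 4 left.
Only 4 left; J11 takes them to reach 4.
Total = 4×4 + 10×12 + 7×4 + 6×19 = 278.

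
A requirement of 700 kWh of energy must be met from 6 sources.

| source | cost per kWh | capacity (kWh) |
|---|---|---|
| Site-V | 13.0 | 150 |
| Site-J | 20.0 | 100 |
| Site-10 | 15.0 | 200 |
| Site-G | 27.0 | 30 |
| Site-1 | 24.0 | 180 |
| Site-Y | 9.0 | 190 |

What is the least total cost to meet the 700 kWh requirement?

10100

Fill from the cheapest source first.
Site-Y (9.0): use full 190 — 510 kWh to go.
Site-V at 13.0: take all 150 kWh — 360 still needed.
Site-10 at 15.0: take all 200 kWh — 160 still needed.
Take 100 from Site-J at 20.0 — need 60 more.
Site-1 at 24.0: take 60 of its 180 — requirement met.
Site-G: unused.
Cost = 190×9.0 + 150×13.0 + 200×15.0 + 100×20.0 + 60×24.0 = 10100.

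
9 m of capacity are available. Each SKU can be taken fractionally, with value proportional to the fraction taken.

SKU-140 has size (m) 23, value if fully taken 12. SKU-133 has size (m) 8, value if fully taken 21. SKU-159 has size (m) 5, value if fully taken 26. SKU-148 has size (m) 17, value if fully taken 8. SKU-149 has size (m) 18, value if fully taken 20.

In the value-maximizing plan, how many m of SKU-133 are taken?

Sort by value density: SKU-159 26/5≈5.2, SKU-133 21/8≈2.62, SKU-149 20/18≈1.11, SKU-140 12/23≈0.522, SKU-148 8/17≈0.471.
Take all of SKU-159 (5 m, value 26) ; 4 m left.
4 m left: a 4/8 share of SKU-133 gives 21×4/8 = 10.5.

4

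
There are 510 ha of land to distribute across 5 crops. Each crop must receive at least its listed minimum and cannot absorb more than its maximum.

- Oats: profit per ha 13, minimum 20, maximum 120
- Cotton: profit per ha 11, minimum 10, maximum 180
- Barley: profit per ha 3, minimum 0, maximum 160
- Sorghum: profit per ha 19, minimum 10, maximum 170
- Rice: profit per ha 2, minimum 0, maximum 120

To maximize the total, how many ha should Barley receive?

Meeting every minimum uses 20+10+0+10+0 = 40 ha, leaving 470.
Order the crops by profit per ha: Sorghum 19 > Oats 13 > Cotton 11 > Barley 3 > Rice 2.
Sorghum takes 160 more to reach its cap of 170 → 310 left.
Oats: +100 to 120 (cap) → 210 left.
Give Cotton 170 more to hit its cap of 180 → 40 left.
Only 40 left; Barley takes them to reach 40.

40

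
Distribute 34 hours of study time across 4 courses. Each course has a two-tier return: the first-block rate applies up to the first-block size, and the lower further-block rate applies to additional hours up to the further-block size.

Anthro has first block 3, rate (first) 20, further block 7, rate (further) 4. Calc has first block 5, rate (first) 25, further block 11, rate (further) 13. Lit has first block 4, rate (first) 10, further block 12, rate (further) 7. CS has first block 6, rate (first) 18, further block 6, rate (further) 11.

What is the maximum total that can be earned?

Treat each block as its own option and order by rate: Calc/T1 25 > Anthro/T1 20 > CS/T1 18 > Calc/T2 13 > CS/T2 11 > Lit/T1 10 > Lit/T2 7 > Anthro/T2 4.
Calc/T1 (25): +5 — 29 left.
Anthro T1 at 20: fill all 3 — 26 left.
CS/T1 (18): +6 — 20 left.
Calc T2 at 13: fill all 11 — 9 left.
CS/T2 (11): +6 — 3 left.
Lit/T1: +3 of 4 at 10; pool empty.
Total = 25×5 + 20×3 + 18×6 + 13×11 + 11×6 + 10×3 = 532.

532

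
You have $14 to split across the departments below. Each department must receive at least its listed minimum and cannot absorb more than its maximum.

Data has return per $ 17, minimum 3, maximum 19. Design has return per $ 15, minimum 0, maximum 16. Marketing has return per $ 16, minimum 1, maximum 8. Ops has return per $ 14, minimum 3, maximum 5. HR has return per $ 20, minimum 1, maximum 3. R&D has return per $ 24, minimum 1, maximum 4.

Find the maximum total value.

Meeting every minimum uses 3+0+1+3+1+1 = 9 $, leaving 5.
Rank by return per $: R&D 24 > HR 20 > Data 17 > Marketing 16 > Design 15 > Ops 14.
R&D takes 3 more to reach its cap of 4 ; 2 left.
Give HR 2 more to hit its cap of 3 ; 0 left.
Total = 17×3 + 16×1 + 14×3 + 20×3 + 24×4 = 265.

265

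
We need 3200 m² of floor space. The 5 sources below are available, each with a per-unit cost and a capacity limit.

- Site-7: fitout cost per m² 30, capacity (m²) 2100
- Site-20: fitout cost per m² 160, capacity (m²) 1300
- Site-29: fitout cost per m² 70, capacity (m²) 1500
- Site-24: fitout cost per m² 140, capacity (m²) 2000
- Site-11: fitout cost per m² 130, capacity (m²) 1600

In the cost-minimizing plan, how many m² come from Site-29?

Fill from the cheapest source first.
Take 2100 from Site-7 at 30 → need 1100 more.
Site-29 at 70: take 1100 of its 1500 → requirement met.
Site-11, Site-24, Site-20: unused.

1100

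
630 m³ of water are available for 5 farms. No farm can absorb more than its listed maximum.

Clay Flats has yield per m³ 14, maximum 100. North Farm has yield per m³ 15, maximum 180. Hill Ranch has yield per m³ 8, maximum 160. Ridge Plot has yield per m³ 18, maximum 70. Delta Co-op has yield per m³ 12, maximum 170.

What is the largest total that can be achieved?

8280

Order the farms by yield per m³: Ridge Plot 18 > North Farm 15 > Clay Flats 14 > Delta Co-op 12 > Hill Ranch 8.
Ridge Plot: +70 to 70 (cap) — 560 left.
North Farm takes 180 to reach its cap of 180 — 380 left.
Give Clay Flats 100 to hit its cap of 100 — 280 left.
Give Delta Co-op 170 to hit its cap of 170 — 110 left.
Only 110 left; Hill Ranch takes them to reach 110.
Total = 14×100 + 15×180 + 8×110 + 18×70 + 12×170 = 8280.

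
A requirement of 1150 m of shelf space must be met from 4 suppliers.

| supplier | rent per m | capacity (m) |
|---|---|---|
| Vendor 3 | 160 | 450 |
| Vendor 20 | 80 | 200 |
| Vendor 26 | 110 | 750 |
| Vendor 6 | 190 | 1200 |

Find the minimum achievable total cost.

130500

Cheapest first:
Vendor 20 at 80: take all 200 m ; 950 still needed.
Vendor 26 (110): use full 750 ; 200 m to go.
Vendor 3 (160): take the remaining 200 ; done.
Vendor 6: unused.
Cost = 200×80 + 750×110 + 200×160 = 130500.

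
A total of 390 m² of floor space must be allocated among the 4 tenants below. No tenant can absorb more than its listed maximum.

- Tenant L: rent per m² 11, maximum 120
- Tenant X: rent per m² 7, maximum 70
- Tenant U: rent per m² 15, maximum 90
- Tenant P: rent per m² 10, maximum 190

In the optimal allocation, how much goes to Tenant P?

Highest rent per m² first: Tenant U 15 > Tenant L 11 > Tenant P 10 > Tenant X 7.
Tenant U: +90 to 90 (cap) → 300 left.
Tenant L takes 120 to reach its cap of 120 → 180 left.
Tenant P has room for 190 but only 180 remain, so it gets 180.

180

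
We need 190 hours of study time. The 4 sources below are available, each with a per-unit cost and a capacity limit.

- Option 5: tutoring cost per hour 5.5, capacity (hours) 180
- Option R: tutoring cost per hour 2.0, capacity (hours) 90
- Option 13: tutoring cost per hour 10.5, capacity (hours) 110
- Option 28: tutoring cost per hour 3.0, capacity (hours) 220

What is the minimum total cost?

Cheapest first:
Take 90 from Option R at 2.0 → need 100 more.
Option 28 at 3.0: take 100 of its 220 → requirement met.
Option 5, Option 13: unused.
Cost = 90×2.0 + 100×3.0 = 480.

480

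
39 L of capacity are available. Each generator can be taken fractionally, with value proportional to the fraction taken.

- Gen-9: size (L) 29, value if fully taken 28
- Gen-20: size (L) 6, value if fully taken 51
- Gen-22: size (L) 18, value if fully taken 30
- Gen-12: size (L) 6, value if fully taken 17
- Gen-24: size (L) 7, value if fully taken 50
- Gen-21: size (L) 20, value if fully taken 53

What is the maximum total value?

171

Rank by value-to-size ratio: Gen-20 51/6≈8.5, Gen-24 50/7≈7.14, Gen-12 17/6≈2.83, Gen-21 53/20≈2.65, Gen-22 30/18≈1.67, Gen-9 28/29≈0.966.
Gen-20: take in full, 6 L for value 51 → 33 left.
All 7 L of Gen-24 fit (value 50) → 26 remain.
Take all of Gen-12 (6 L, value 17) → 20 L left.
All 20 L of Gen-21 fit (value 53) → 0 remain.
Total value = 171.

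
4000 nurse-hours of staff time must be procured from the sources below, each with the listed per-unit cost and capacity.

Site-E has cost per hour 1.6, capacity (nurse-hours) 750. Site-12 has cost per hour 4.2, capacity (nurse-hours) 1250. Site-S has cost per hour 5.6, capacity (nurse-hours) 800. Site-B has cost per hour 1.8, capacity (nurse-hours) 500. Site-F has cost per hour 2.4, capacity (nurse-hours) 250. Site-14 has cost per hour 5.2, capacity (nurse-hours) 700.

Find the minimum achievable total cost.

14670

Cheapest first:
Site-E at 1.6: take all 750 nurse-hours — 3250 still needed.
Site-B (1.8): use full 500 — 2750 nurse-hours to go.
Take 250 from Site-F at 2.4 — need 2500 more.
Site-12 at 4.2: take all 1250 nurse-hours — 1250 still needed.
Site-14 (5.2): use full 700 — 550 nurse-hours to go.
Site-S (5.6): take the remaining 550 — done.
Cost = 750×1.6 + 500×1.8 + 250×2.4 + 1250×4.2 + 700×5.2 + 550×5.6 = 14670.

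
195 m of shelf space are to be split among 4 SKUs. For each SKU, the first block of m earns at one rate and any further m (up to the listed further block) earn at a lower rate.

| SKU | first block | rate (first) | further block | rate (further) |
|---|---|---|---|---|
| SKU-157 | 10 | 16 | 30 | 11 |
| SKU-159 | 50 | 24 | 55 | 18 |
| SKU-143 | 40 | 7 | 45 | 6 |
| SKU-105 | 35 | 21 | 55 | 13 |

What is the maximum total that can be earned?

3670

Treat each block as its own option and order by rate: SKU-159/tier1 24 > SKU-105/tier1 21 > SKU-159/tier2 18 > SKU-157/tier1 16 > SKU-105/tier2 13 > SKU-157/tier2 11 > SKU-143/tier1 7 > SKU-143/tier2 6.
SKU-159 tier1 at 24: fill all 50 → 145 left.
Fill SKU-105 tier1 block (35 at 21) → 110 left.
SKU-159 tier2 at 18: fill all 55 → 55 left.
Fill SKU-157 tier1 block (10 at 16) → 45 left.
45 remain; put them into SKU-105 tier2 at 13.
Total = 24×50 + 21×35 + 18×55 + 16×10 + 13×45 = 3670.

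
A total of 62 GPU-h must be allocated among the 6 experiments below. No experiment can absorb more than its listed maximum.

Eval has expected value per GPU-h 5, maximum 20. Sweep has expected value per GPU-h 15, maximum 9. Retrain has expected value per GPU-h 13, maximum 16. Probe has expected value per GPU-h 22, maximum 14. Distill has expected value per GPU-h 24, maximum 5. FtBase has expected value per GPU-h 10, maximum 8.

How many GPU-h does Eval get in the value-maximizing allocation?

Highest expected value per GPU-h first: Distill 24 > Probe 22 > Sweep 15 > Retrain 13 > FtBase 10 > Eval 5.
Distill takes 5 to reach its cap of 5 → 57 left.
Probe: +14 to 14 (cap) → 43 left.
Sweep: +9 to 9 (cap) → 34 left.
Retrain: +16 to 16 (cap) → 18 left.
FtBase takes 8 to reach its cap of 8 → 10 left.
Eval: +10 (room for 20) → 10. Pool exhausted.

10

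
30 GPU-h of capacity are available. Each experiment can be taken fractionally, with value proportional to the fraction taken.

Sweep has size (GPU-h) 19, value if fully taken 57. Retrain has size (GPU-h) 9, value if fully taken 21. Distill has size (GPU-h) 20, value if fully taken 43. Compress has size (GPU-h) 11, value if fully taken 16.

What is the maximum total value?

82.3

Rank by value-to-size ratio: Sweep 57/19≈3, Retrain 21/9≈2.33, Distill 43/20≈2.15, Compress 16/11≈1.45.
Take all of Sweep (19 GPU-h, value 57) ; 11 GPU-h left.
Retrain: take in full, 9 GPU-h for value 21 ; 2 left.
Only 2 GPU-h remain; take 2/20 of Distill for value 43×2/20 = 4.3.
Total value = 82.3.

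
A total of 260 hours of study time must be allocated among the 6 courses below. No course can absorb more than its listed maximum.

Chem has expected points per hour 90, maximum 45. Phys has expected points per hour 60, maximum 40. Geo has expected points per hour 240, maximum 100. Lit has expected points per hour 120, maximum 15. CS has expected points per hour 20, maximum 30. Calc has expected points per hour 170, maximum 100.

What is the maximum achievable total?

46850

Order the courses by expected points per hour: Geo 240 > Calc 170 > Lit 120 > Chem 90 > Phys 60 > CS 20.
Geo takes 100 to reach its cap of 100 ; 160 left.
Calc: +100 to 100 (cap) ; 60 left.
Lit: +15 to 15 (cap) ; 45 left.
Give Chem 45 to hit its cap of 45 ; 0 left.
Total = 90×45 + 240×100 + 120×15 + 170×100 = 46850.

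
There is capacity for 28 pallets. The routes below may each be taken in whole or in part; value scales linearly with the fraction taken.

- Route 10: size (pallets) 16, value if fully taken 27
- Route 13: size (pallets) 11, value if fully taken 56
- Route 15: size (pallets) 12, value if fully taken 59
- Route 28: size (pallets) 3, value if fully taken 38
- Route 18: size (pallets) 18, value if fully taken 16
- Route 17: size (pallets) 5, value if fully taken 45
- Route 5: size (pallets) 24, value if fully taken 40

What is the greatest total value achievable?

Rank by value-to-size ratio: Route 28 38/3≈12.7, Route 17 45/5≈9, Route 13 56/11≈5.09, Route 15 59/12≈4.92, Route 10 27/16≈1.69, Route 5 40/24≈1.67, Route 18 16/18≈0.889.
Route 28: take in full, 3 pallets for value 38 ; 25 left.
Take all of Route 17 (5 pallets, value 45) ; 20 pallets left.
Take all of Route 13 (11 pallets, value 56) ; 9 pallets left.
Fill the last 9 pallets with part of Route 15: 9/12 of it earns 44.25.
Total value = 183.25.

183.25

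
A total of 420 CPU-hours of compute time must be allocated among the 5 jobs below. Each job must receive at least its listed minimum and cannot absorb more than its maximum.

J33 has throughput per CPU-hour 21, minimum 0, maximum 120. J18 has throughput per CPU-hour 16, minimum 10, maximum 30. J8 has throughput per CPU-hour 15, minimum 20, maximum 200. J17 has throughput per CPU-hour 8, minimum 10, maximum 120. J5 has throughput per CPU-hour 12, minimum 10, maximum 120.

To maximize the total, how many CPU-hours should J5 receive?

Meeting every minimum uses 0+10+20+10+10 = 50 CPU-hours, leaving 370.
Rank by throughput per CPU-hour: J33 21 > J18 16 > J8 15 > J5 12 > J17 8.
Give J33 120 more to hit its cap of 120 — 250 left.
J18 takes 20 more to reach its cap of 30 — 230 left.
Give J8 180 more to hit its cap of 200 — 50 left.
Only 50 left; J5 takes them to reach 60.

60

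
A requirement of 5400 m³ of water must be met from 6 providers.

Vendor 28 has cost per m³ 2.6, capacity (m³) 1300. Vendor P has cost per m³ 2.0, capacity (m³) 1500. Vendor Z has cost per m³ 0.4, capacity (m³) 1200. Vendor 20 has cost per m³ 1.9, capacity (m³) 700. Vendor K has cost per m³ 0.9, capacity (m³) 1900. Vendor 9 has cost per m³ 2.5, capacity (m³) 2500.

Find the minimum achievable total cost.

6770

Cheapest first:
Vendor Z (0.4): use full 1200 ; 4200 m³ to go.
Vendor K (0.9): use full 1900 ; 2300 m³ to go.
Take 700 from Vendor 20 at 1.9 ; need 1600 more.
Take 1500 from Vendor P at 2.0 ; need 100 more.
Vendor 9 (2.5): take the remaining 100 ; done.
Vendor 28: unused.
Cost = 1200×0.4 + 1900×0.9 + 700×1.9 + 1500×2.0 + 100×2.5 = 6770.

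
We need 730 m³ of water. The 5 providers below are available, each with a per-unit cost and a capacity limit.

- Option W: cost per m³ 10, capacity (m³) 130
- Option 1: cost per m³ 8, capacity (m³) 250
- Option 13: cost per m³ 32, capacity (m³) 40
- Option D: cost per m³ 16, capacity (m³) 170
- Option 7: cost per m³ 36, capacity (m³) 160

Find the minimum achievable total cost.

12340

Fill from the cheapest provider first.
Option 1 (8): use full 250 — 480 m³ to go.
Take 130 from Option W at 10 — need 350 more.
Option D at 16: take all 170 m³ — 180 still needed.
Option 13 (32): use full 40 — 140 m³ to go.
Option 7 at 36: take 140 of its 160 — requirement met.
Cost = 250×8 + 130×10 + 170×16 + 40×32 + 140×36 = 12340.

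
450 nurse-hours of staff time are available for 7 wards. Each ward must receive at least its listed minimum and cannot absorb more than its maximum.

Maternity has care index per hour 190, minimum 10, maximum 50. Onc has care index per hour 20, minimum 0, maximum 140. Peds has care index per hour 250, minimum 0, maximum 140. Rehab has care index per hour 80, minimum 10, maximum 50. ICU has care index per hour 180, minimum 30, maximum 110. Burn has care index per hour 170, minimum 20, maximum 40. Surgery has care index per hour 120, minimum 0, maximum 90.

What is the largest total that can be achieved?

Meeting every minimum uses 10+0+0+10+30+20+0 = 70 nurse-hours, leaving 380.
Highest care index per hour first: Peds 250 > Maternity 190 > ICU 180 > Burn 170 > Surgery 120 > Rehab 80 > Onc 20.
Peds takes 140 more to reach its cap of 140 → 240 left.
Give Maternity 40 more to hit its cap of 50 → 200 left.
ICU: +80 to 110 (cap) → 120 left.
Burn takes 20 more to reach its cap of 40 → 100 left.
Surgery: +90 to 90 (cap) → 10 left.
Rehab: +10 (room for 40) → 20. Pool exhausted.
Total = 190×50 + 250×140 + 80×20 + 180×110 + 170×40 + 120×90 = 83500.

83500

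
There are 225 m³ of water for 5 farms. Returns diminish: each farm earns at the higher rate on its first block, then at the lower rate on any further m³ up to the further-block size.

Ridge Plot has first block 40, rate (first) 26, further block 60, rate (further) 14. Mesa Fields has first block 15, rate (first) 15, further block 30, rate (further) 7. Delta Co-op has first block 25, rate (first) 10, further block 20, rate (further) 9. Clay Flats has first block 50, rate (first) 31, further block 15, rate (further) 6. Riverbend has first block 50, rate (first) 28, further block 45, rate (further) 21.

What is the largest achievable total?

5510

Rank every tier by rate: Clay Flats/tier1 31 > Riverbend/tier1 28 > Ridge Plot/tier1 26 > Riverbend/tier2 21 > Mesa Fields/tier1 15 > Ridge Plot/tier2 14 > Delta Co-op/tier1 10 > Delta Co-op/tier2 9 > Mesa Fields/tier2 7 > Clay Flats/tier2 6.
Clay Flats/tier1 (31): +50 ; 175 left.
Riverbend/tier1 (28): +50 ; 125 left.
Ridge Plot/tier1 (26): +40 ; 85 left.
Riverbend tier2 at 21: fill all 45 ; 40 left.
Mesa Fields/tier1 (15): +15 ; 25 left.
Ridge Plot/tier2: +25 of 60 at 14; pool empty.
Total = 31×50 + 28×50 + 26×40 + 21×45 + 15×15 + 14×25 = 5510.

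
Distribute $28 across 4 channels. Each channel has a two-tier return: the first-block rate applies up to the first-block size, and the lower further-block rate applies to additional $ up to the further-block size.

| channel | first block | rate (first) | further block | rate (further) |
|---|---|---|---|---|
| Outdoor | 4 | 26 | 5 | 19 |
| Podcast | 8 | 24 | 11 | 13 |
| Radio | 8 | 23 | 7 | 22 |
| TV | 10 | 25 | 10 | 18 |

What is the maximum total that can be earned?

Treat each block as its own option and order by rate: Outdoor/first 26 > TV/first 25 > Podcast/first 24 > Radio/first 23 > Radio/second 22 > Outdoor/second 19 > TV/second 18 > Podcast/second 13.
Fill Outdoor first block (4 at 26) → 24 left.
TV first at 25: fill all 10 → 14 left.
Fill Podcast first block (8 at 24) → 6 left.
Radio first at 23: only 6 left, fill 6.
Total = 26×4 + 25×10 + 24×8 + 23×6 = 684.

684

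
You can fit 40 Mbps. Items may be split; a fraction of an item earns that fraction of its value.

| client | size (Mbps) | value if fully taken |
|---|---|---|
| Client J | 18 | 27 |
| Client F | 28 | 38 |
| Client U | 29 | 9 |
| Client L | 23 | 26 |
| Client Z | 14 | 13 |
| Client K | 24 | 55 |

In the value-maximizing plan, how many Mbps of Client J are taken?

16

Rank by value-to-size ratio: Client K 55/24≈2.29, Client J 27/18≈1.5, Client F 38/28≈1.36, Client L 26/23≈1.13, Client Z 13/14≈0.929, Client U 9/29≈0.31.
Take all of Client K (24 Mbps, value 55) → 16 Mbps left.
Only 16 Mbps remain; take 16/18 of Client J for value 27×16/18 = 24.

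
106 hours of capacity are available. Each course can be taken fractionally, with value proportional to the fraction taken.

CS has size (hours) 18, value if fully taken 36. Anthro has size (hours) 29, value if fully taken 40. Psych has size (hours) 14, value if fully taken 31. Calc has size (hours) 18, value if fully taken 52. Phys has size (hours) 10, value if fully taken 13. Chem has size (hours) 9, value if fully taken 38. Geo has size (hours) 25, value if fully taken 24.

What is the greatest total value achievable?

217.68

Rank by value-to-size ratio: Chem 38/9≈4.22, Calc 52/18≈2.89, Psych 31/14≈2.21, CS 36/18≈2, Anthro 40/29≈1.38, Phys 13/10≈1.3, Geo 24/25≈0.96.
Chem: take in full, 9 hours for value 38 ; 97 left.
Calc: take in full, 18 hours for value 52 ; 79 left.
Psych: take in full, 14 hours for value 31 ; 65 left.
Take all of CS (18 hours, value 36) ; 47 hours left.
Anthro: take in full, 29 hours for value 40 ; 18 left.
Phys: take in full, 10 hours for value 13 ; 8 left.
8 hours left: a 8/25 share of Geo gives 24×8/25 = 7.68.
Total value = 217.68.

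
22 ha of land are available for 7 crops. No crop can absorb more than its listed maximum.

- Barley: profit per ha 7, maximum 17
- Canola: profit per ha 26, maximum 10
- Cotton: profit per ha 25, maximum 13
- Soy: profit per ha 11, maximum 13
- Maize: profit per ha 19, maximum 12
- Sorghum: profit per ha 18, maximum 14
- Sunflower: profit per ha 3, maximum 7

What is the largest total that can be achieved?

Highest profit per ha first: Canola 26 > Cotton 25 > Maize 19 > Sorghum 18 > Soy 11 > Barley 7 > Sunflower 3.
Canola takes 10 to reach its cap of 10 — 12 left.
Cotton has room for 13 but only 12 remain, so it gets 12.
Total = 26×10 + 25×12 = 560.

560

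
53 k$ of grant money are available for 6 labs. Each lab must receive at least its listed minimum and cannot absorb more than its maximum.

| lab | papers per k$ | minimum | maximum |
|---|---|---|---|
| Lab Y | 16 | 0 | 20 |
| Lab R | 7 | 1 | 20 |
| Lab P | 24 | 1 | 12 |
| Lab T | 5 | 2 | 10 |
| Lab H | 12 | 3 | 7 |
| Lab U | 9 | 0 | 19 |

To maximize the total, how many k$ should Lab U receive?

Meeting every minimum uses 0+1+1+2+3+0 = 7 k$, leaving 46.
Highest papers per k$ first: Lab P 24 > Lab Y 16 > Lab H 12 > Lab U 9 > Lab R 7 > Lab T 5.
Lab P: +11 to 12 (cap) — 35 left.
Lab Y takes 20 more to reach its cap of 20 — 15 left.
Lab H: +4 to 7 (cap) — 11 left.
Only 11 left; Lab U takes them to reach 11.

11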